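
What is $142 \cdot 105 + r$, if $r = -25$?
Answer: $14885$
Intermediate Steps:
$142 \cdot 105 + r = 142 \cdot 105 - 25 = 14910 - 25 = 14885$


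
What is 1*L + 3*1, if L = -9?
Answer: -6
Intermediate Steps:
1*L + 3*1 = 1*(-9) + 3*1 = -9 + 3 = -6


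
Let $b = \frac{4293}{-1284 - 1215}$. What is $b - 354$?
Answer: $- \frac{296313}{833} \approx -355.72$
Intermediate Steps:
$b = - \frac{1431}{833}$ ($b = \frac{4293}{-1284 - 1215} = \frac{4293}{-2499} = 4293 \left(- \frac{1}{2499}\right) = - \frac{1431}{833} \approx -1.7179$)
$b - 354 = - \frac{1431}{833} - 354 = - \frac{296313}{833}$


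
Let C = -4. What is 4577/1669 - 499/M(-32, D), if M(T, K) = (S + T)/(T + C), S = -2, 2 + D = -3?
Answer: -14913149/28373 ≈ -525.61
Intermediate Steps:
D = -5 (D = -2 - 3 = -5)
M(T, K) = (-2 + T)/(-4 + T) (M(T, K) = (-2 + T)/(T - 4) = (-2 + T)/(-4 + T))
4577/1669 - 499/M(-32, D) = 4577/1669 - 499*(-4 - 32)/(-2 - 32) = 4577*(1/1669) - 499/(-34/(-36)) = 4577/1669 - 499/((-1/36*(-34))) = 4577/1669 - 499/17/18 = 4577/1669 - 499*18/17 = 4577/1669 - 8982/17 = -14913149/28373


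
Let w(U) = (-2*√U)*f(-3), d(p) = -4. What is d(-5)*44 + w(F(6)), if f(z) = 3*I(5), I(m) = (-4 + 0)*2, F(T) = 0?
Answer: -176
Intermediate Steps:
I(m) = -8 (I(m) = -4*2 = -8)
f(z) = -24 (f(z) = 3*(-8) = -24)
w(U) = 48*√U (w(U) = -2*√U*(-24) = 48*√U)
d(-5)*44 + w(F(6)) = -4*44 + 48*√0 = -176 + 48*0 = -176 + 0 = -176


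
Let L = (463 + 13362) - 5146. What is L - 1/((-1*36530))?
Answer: 317043871/36530 ≈ 8679.0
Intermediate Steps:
L = 8679 (L = 13825 - 5146 = 8679)
L - 1/((-1*36530)) = 8679 - 1/((-1*36530)) = 8679 - 1/(-36530) = 8679 - 1*(-1/36530) = 8679 + 1/36530 = 317043871/36530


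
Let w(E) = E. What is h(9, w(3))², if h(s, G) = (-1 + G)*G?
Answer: 36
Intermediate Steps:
h(s, G) = G*(-1 + G)
h(9, w(3))² = (3*(-1 + 3))² = (3*2)² = 6² = 36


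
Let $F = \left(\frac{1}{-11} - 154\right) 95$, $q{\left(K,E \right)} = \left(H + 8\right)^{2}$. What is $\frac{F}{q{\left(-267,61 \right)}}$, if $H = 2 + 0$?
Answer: $- \frac{6441}{44} \approx -146.39$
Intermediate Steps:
$H = 2$
$q{\left(K,E \right)} = 100$ ($q{\left(K,E \right)} = \left(2 + 8\right)^{2} = 10^{2} = 100$)
$F = - \frac{161025}{11}$ ($F = \left(- \frac{1}{11} - 154\right) 95 = \left(- \frac{1695}{11}\right) 95 = - \frac{161025}{11} \approx -14639.0$)
$\frac{F}{q{\left(-267,61 \right)}} = - \frac{161025}{11 \cdot 100} = \left(- \frac{161025}{11}\right) \frac{1}{100} = - \frac{6441}{44}$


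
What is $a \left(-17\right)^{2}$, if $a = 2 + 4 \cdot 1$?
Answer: $1734$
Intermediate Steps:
$a = 6$ ($a = 2 + 4 = 6$)
$a \left(-17\right)^{2} = 6 \left(-17\right)^{2} = 6 \cdot 289 = 1734$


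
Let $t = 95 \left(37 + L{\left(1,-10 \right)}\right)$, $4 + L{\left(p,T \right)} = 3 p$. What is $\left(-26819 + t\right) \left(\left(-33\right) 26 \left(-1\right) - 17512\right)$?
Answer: $389686946$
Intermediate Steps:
$L{\left(p,T \right)} = -4 + 3 p$
$t = 3420$ ($t = 95 \left(37 + \left(-4 + 3 \cdot 1\right)\right) = 95 \left(37 + \left(-4 + 3\right)\right) = 95 \left(37 - 1\right) = 95 \cdot 36 = 3420$)
$\left(-26819 + t\right) \left(\left(-33\right) 26 \left(-1\right) - 17512\right) = \left(-26819 + 3420\right) \left(\left(-33\right) 26 \left(-1\right) - 17512\right) = - 23399 \left(\left(-858\right) \left(-1\right) - 17512\right) = - 23399 \left(858 - 17512\right) = \left(-23399\right) \left(-16654\right) = 389686946$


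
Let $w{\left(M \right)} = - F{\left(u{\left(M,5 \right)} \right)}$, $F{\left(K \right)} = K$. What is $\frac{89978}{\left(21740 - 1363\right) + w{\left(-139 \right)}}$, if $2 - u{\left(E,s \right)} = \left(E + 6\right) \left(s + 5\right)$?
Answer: $\frac{89978}{19045} \approx 4.7245$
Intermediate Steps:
$u{\left(E,s \right)} = 2 - \left(5 + s\right) \left(6 + E\right)$ ($u{\left(E,s \right)} = 2 - \left(E + 6\right) \left(s + 5\right) = 2 - \left(6 + E\right) \left(5 + s\right) = 2 - \left(5 + s\right) \left(6 + E\right)$)
$w{\left(M \right)} = 58 + 10 M$ ($w{\left(M \right)} = - (-28 - 30 - 5 M - M 5) = - (-28 - 30 - 5 M - 5 M) = - (-58 - 10 M) = 58 + 10 M$)
$\frac{89978}{\left(21740 - 1363\right) + w{\left(-139 \right)}} = \frac{89978}{\left(21740 - 1363\right) + \left(58 + 10 \left(-139\right)\right)} = \frac{89978}{20377 + \left(58 - 1390\right)} = \frac{89978}{20377 - 1332} = \frac{89978}{19045}$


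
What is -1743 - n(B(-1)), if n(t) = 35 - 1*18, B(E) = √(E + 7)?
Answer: -1760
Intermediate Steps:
B(E) = √(7 + E)
n(t) = 17 (n(t) = 35 - 18 = 17)
-1743 - n(B(-1)) = -1743 - 1*17 = -1743 - 17 = -1760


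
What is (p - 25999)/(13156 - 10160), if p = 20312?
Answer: -5687/2996 ≈ -1.8982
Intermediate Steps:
(p - 25999)/(13156 - 10160) = (20312 - 25999)/(13156 - 10160) = -5687/2996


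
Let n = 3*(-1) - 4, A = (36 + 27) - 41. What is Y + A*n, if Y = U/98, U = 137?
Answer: -14955/98 ≈ -152.60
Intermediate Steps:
A = 22 (A = 63 - 41 = 22)
Y = 137/98 ≈ 1.3980
n = -7 (n = -3 - 4 = -7)
Y + A*n = 137/98 + 22*(-7) = 137/98 - 154 = -14955/98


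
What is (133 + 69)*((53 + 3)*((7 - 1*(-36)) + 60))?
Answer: 1165136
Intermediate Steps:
(133 + 69)*((53 + 3)*((7 - 1*(-36)) + 60)) = 202*(56*((7 + 36) + 60)) = 202*(56*(43 + 60)) = 202*(56*103) = 202*5768 = 1165136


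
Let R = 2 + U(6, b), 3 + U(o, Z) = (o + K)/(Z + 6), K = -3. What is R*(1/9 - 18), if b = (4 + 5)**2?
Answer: 4508/261 ≈ 17.272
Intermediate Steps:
b = 81 (b = 9**2 = 81)
U(o, Z) = -3 + (-3 + o)/(6 + Z) (U(o, Z) = -3 + (o - 3)/(Z + 6) = -3 + (-3 + o)/(6 + Z))
R = -28/29 (R = 2 + (-21 + 6 - 3*81)/(6 + 81) = 2 + (-21 + 6 - 243)/87 = 2 + (1/87)*(-258) = 2 - 86/29 = -28/29 ≈ -0.96552)
R*(1/9 - 18) = -28*(1/9 - 18)/29 = -28/29*(-161/9) = 4508/261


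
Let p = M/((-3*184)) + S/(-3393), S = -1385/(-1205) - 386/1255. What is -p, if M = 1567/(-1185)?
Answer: -6406921249/2983455318168 ≈ -0.0021475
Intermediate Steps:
S = 254609/302455 (S = -1385*(-1/1205) - 386*1/1255 = 277/241 - 386/1255 = 254609/302455 ≈ 0.84181)
M = -1567/1185 (M = 1567*(-1/1185) = -1567/1185 ≈ -1.3224)
p = 6406921249/2983455318168 (p = -1567/(1185*((-3*184))) + (254609/302455)/(-3393) = -1567/1185/(-552) + (254609/302455)*(-1/3393) = -1567/1185*(-1/552) - 254609/1026229815 = 1567/654120 - 254609/1026229815 = 6406921249/2983455318168 ≈ 0.0021475)
-p = -1*6406921249/2983455318168 = -6406921249/2983455318168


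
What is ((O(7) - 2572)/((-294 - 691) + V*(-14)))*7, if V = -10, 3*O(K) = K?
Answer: 4151/195 ≈ 21.287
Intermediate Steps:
O(K) = K/3
((O(7) - 2572)/((-294 - 691) + V*(-14)))*7 = (((⅓)*7 - 2572)/((-294 - 691) - 10*(-14)))*7 = ((7/3 - 2572)/(-985 + 140))*7 = -7709/3/(-845)*7 = -7709/3*(-1/845)*7 = (593/195)*7 = 4151/195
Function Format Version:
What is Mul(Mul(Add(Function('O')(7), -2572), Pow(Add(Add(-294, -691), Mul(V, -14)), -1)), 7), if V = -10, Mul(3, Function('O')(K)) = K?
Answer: Rational(4151, 195) ≈ 21.287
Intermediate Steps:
Function('O')(K) = Mul(Rational(1, 3), K)
Mul(Mul(Add(Function('O')(7), -2572), Pow(Add(Add(-294, -691), Mul(V, -14)), -1)), 7) = Mul(Mul(Add(Mul(Rational(1, 3), 7), -2572), Pow(Add(Add(-294, -691), Mul(-10, -14)), -1)), 7) = Mul(Mul(Add(Rational(7, 3), -2572), Pow(Add(-985, 140), -1)), 7) = Mul(Mul(Rational(-7709, 3), Pow(-845, -1)), 7) = Mul(Mul(Rational(-7709, 3), Rational(-1, 845)), 7) = Mul(Rational(593, 195), 7) = Rational(4151, 195)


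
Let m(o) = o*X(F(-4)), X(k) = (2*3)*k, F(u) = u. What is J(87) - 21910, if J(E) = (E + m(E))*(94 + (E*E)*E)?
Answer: -1317874507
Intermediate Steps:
X(k) = 6*k
m(o) = -24*o (m(o) = o*(6*(-4)) = o*(-24) = -24*o)
J(E) = -23*E*(94 + E³) (J(E) = (E - 24*E)*(94 + (E*E)*E) = (-23*E)*(94 + E²*E) = (-23*E)*(94 + E³) = -23*E*(94 + E³))
J(87) - 21910 = 23*87*(-94 - 1*87³) - 21910 = 23*87*(-94 - 1*658503) - 21910 = 23*87*(-94 - 658503) - 21910 = 23*87*(-658597) - 21910 = -1317852597 - 21910 = -1317874507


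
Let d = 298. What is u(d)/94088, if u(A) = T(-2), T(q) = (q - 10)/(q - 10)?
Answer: 1/94088 ≈ 1.0628e-5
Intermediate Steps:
T(q) = 1 (T(q) = (-10 + q)/(-10 + q) = 1)
u(A) = 1
u(d)/94088 = 1/94088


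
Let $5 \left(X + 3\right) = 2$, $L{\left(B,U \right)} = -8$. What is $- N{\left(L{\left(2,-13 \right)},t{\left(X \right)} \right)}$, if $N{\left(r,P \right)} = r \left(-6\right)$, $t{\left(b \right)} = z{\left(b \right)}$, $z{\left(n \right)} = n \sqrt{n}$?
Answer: $-48$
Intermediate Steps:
$z{\left(n \right)} = n^{\frac{3}{2}}$
$X = - \frac{13}{5}$ ($X = -3 + \frac{1}{5} \cdot 2 = -3 + \frac{2}{5} = - \frac{13}{5} \approx -2.6$)
$t{\left(b \right)} = b^{\frac{3}{2}}$
$N{\left(r,P \right)} = - 6 r$
$- N{\left(L{\left(2,-13 \right)},t{\left(X \right)} \right)} = - \left(-6\right) \left(-8\right) = \left(-1\right) 48 = -48$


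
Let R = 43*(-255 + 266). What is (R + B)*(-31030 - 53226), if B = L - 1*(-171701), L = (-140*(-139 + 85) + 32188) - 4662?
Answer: -17462898560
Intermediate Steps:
R = 473 (R = 43*11 = 473)
L = 35086 (L = (-140*(-54) + 32188) - 4662 = (7560 + 32188) - 4662 = 39748 - 4662 = 35086)
B = 206787 (B = 35086 - 1*(-171701) = 35086 + 171701 = 206787)
(R + B)*(-31030 - 53226) = (473 + 206787)*(-31030 - 53226) = 207260*(-84256) = -17462898560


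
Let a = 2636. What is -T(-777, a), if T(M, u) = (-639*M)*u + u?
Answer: -1308784544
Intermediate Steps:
T(M, u) = u - 639*M*u (T(M, u) = -639*M*u + u = u - 639*M*u)
-T(-777, a) = -2636*(1 - 639*(-777)) = -2636*(1 + 496503) = -2636*496504 = -1*1308784544 = -1308784544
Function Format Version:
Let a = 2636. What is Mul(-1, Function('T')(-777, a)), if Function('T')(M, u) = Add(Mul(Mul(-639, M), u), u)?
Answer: -1308784544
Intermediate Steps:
Function('T')(M, u) = Add(u, Mul(-639, M, u)) (Function('T')(M, u) = Add(Mul(-639, M, u), u) = Add(u, Mul(-639, M, u)))
Mul(-1, Function('T')(-777, a)) = Mul(-1, Mul(2636, Add(1, Mul(-639, -777)))) = Mul(-1, Mul(2636, Add(1, 496503))) = Mul(-1, Mul(2636, 496504)) = Mul(-1, 1308784544) = -1308784544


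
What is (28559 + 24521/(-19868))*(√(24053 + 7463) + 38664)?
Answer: 5484350089206/4967 + 567385691*√7879/9934 ≈ 1.1092e+9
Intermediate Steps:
(28559 + 24521/(-19868))*(√(24053 + 7463) + 38664) = (28559 + 24521*(-1/19868))*(√31516 + 38664) = (28559 - 24521/19868)*(2*√7879 + 38664) = 567385691*(38664 + 2*√7879)/19868 = 5484350089206/4967 + 567385691*√7879/9934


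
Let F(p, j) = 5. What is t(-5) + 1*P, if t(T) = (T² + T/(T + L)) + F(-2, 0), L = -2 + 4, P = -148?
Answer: -349/3 ≈ -116.33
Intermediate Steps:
L = 2
t(T) = 5 + T² + T/(2 + T) (t(T) = (T² + T/(T + 2)) + 5 = (T² + T/(2 + T)) + 5 = 5 + T² + T/(2 + T))
t(-5) + 1*P = (10 + (-5)³ + 2*(-5)² + 6*(-5))/(2 - 5) + 1*(-148) = (10 - 125 + 2*25 - 30)/(-3) - 148 = -(10 - 125 + 50 - 30)/3 - 148 = -⅓*(-95) - 148 = 95/3 - 148 = -349/3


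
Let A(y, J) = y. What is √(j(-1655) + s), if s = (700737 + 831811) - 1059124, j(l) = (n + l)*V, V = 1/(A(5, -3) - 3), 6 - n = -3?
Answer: √472601 ≈ 687.46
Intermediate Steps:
n = 9 (n = 6 - 1*(-3) = 6 + 3 = 9)
V = ½ (V = 1/(5 - 3) = 1/2 = ½ ≈ 0.50000)
j(l) = 9/2 + l/2 (j(l) = (9 + l)*(½) = 9/2 + l/2)
s = 473424 (s = 1532548 - 1059124 = 473424)
√(j(-1655) + s) = √((9/2 + (½)*(-1655)) + 473424) = √((9/2 - 1655/2) + 473424) = √(-823 + 473424) = √472601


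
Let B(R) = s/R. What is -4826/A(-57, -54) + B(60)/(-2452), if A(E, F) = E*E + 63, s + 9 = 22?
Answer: -14792587/10151280 ≈ -1.4572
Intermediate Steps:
s = 13 (s = -9 + 22 = 13)
A(E, F) = 63 + E**2 (A(E, F) = E**2 + 63 = 63 + E**2)
B(R) = 13/R
-4826/A(-57, -54) + B(60)/(-2452) = -4826/(63 + (-57)**2) + (13/60)/(-2452) = -4826/(63 + 3249) + (13*(1/60))*(-1/2452) = -4826/3312 + (13/60)*(-1/2452) = -4826*1/3312 - 13/147120 = -2413/1656 - 13/147120 = -14792587/10151280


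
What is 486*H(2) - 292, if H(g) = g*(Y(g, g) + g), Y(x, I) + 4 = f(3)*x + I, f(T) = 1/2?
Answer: 680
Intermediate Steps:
f(T) = ½
Y(x, I) = -4 + I + x/2 (Y(x, I) = -4 + (x/2 + I) = -4 + (I + x/2) = -4 + I + x/2)
H(g) = g*(-4 + 5*g/2) (H(g) = g*((-4 + g + g/2) + g) = g*((-4 + 3*g/2) + g) = g*(-4 + 5*g/2))
486*H(2) - 292 = 486*((½)*2*(-8 + 5*2)) - 292 = 486*((½)*2*(-8 + 10)) - 292 = 486*((½)*2*2) - 292 = 486*2 - 292 = 972 - 292 = 680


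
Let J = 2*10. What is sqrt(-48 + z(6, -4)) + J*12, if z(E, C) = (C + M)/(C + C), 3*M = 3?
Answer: 240 + I*sqrt(762)/4 ≈ 240.0 + 6.9011*I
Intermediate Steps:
M = 1 (M = (1/3)*3 = 1)
J = 20
z(E, C) = (1 + C)/(2*C) (z(E, C) = (C + 1)/(C + C) = (1 + C)/((2*C)) = (1 + C)*(1/(2*C)) = (1 + C)/(2*C))
sqrt(-48 + z(6, -4)) + J*12 = sqrt(-48 + (1/2)*(1 - 4)/(-4)) + 20*12 = sqrt(-48 + (1/2)*(-1/4)*(-3)) + 240 = sqrt(-48 + 3/8) + 240 = sqrt(-381/8) + 240 = I*sqrt(762)/4 + 240 = 240 + I*sqrt(762)/4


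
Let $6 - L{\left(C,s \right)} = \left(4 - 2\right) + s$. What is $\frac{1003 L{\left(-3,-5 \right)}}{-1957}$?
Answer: $- \frac{9027}{1957} \approx -4.6127$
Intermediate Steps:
$L{\left(C,s \right)} = 4 - s$ ($L{\left(C,s \right)} = 6 - \left(\left(4 - 2\right) + s\right) = 6 - \left(2 + s\right) = 4 - s$)
$\frac{1003 L{\left(-3,-5 \right)}}{-1957} = \frac{1003 \left(4 - -5\right)}{-1957} = 1003 \left(4 + 5\right) \left(- \frac{1}{1957}\right) = 1003 \cdot 9 \left(- \frac{1}{1957}\right) = 9027 \left(- \frac{1}{1957}\right) = - \frac{9027}{1957}$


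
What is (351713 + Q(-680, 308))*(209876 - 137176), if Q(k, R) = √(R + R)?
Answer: 25569535100 + 145400*√154 ≈ 2.5571e+10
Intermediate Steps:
Q(k, R) = √2*√R (Q(k, R) = √(2*R) = √2*√R)
(351713 + Q(-680, 308))*(209876 - 137176) = (351713 + √2*√308)*(209876 - 137176) = (351713 + √2*(2*√77))*72700 = (351713 + 2*√154)*72700 = 25569535100 + 145400*√154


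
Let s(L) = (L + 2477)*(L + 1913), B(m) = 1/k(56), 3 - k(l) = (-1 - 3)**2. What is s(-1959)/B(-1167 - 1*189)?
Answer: 309764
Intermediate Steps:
k(l) = -13 (k(l) = 3 - (-1 - 3)**2 = 3 - 1*(-4)**2 = 3 - 1*16 = 3 - 16 = -13)
B(m) = -1/13 (B(m) = 1/(-13) = -1/13)
s(L) = (1913 + L)*(2477 + L) (s(L) = (2477 + L)*(1913 + L) = (1913 + L)*(2477 + L))
s(-1959)/B(-1167 - 1*189) = (4738501 + (-1959)**2 + 4390*(-1959))/(-1/13) = (4738501 + 3837681 - 8600010)*(-13) = -23828*(-13) = 309764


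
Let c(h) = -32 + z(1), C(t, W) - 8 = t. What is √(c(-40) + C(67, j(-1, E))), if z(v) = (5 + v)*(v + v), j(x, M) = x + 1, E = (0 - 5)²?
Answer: √55 ≈ 7.4162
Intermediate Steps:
E = 25 (E = (-5)² = 25)
j(x, M) = 1 + x
z(v) = 2*v*(5 + v) (z(v) = (5 + v)*(2*v) = 2*v*(5 + v))
C(t, W) = 8 + t
c(h) = -20 (c(h) = -32 + 2*1*(5 + 1) = -32 + 2*1*6 = -32 + 12 = -20)
√(c(-40) + C(67, j(-1, E))) = √(-20 + (8 + 67)) = √(-20 + 75) = √55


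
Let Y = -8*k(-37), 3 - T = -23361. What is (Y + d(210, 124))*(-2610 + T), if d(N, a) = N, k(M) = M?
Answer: 10501524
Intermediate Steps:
T = 23364 (T = 3 - 1*(-23361) = 3 + 23361 = 23364)
Y = 296 (Y = -8*(-37) = 296)
(Y + d(210, 124))*(-2610 + T) = (296 + 210)*(-2610 + 23364) = 506*20754 = 10501524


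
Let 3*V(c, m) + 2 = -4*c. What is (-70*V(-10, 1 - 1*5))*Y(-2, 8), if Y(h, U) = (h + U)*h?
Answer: 10640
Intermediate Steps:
Y(h, U) = h*(U + h) (Y(h, U) = (U + h)*h = h*(U + h))
V(c, m) = -⅔ - 4*c/3 (V(c, m) = -⅔ + (-4*c)/3 = -⅔ - 4*c/3)
(-70*V(-10, 1 - 1*5))*Y(-2, 8) = (-70*(-⅔ - 4/3*(-10)))*(-2*(8 - 2)) = (-70*(-⅔ + 40/3))*(-2*6) = -70*38/3*(-12) = -2660/3*(-12) = 10640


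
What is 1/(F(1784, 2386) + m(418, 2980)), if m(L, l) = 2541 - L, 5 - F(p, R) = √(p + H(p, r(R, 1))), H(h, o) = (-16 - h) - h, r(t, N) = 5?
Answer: 266/566273 + 15*I*√2/2265092 ≈ 0.00046974 + 9.3653e-6*I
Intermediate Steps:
H(h, o) = -16 - 2*h
F(p, R) = 5 - √(-16 - p) (F(p, R) = 5 - √(p + (-16 - 2*p)) = 5 - √(-16 - p))
1/(F(1784, 2386) + m(418, 2980)) = 1/((5 - √(-16 - 1*1784)) + (2541 - 1*418)) = 1/((5 - √(-16 - 1784)) + (2541 - 418)) = 1/((5 - √(-1800)) + 2123) = 1/((5 - 30*I*√2) + 2123) = 1/(2128 - 30*I*√2)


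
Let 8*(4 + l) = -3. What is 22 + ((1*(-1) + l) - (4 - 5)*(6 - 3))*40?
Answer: -73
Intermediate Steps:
l = -35/8 (l = -4 + (1/8)*(-3) = -4 - 3/8 = -35/8 ≈ -4.3750)
22 + ((1*(-1) + l) - (4 - 5)*(6 - 3))*40 = 22 + ((1*(-1) - 35/8) - (4 - 5)*(6 - 3))*40 = 22 + ((-1 - 35/8) - (-1)*3)*40 = 22 + (-43/8 - 1*(-3))*40 = 22 + (-43/8 + 3)*40 = 22 - 19/8*40 = 22 - 95 = -73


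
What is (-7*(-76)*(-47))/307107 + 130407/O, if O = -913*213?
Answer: -14970468475/19907597061 ≈ -0.75200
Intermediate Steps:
O = -194469
(-7*(-76)*(-47))/307107 + 130407/O = (-7*(-76)*(-47))/307107 + 130407/(-194469) = (532*(-47))*(1/307107) + 130407*(-1/194469) = -25004*1/307107 - 43469/64823 = -25004/307107 - 43469/64823 = -14970468475/19907597061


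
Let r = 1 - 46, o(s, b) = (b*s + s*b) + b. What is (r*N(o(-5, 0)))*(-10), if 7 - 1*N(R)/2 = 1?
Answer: 5400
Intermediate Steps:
o(s, b) = b + 2*b*s (o(s, b) = (b*s + b*s) + b = 2*b*s + b = b + 2*b*s)
r = -45
N(R) = 12 (N(R) = 14 - 2*1 = 14 - 2 = 12)
(r*N(o(-5, 0)))*(-10) = -45*12*(-10) = -540*(-10) = 5400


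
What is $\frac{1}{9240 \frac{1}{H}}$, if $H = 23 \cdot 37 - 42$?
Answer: $\frac{809}{9240} \approx 0.087554$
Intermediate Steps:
$H = 809$ ($H = 851 - 42 = 809$)
$\frac{1}{9240 \frac{1}{H}} = \frac{1}{9240 \cdot \frac{1}{809}} = \frac{1}{\frac{9240}{809}} = \frac{809}{9240}$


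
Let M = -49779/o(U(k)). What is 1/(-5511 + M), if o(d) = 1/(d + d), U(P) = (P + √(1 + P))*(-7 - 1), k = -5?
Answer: -1329277/6146738565915 - 176992*I/2048912855305 ≈ -2.1626e-7 - 8.6383e-8*I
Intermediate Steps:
U(P) = -8*P - 8*√(1 + P) (U(P) = (P + √(1 + P))*(-8) = -8*P - 8*√(1 + P))
o(d) = 1/(2*d)
M = -3982320 + 1592928*I (M = -(3982320 - 796464*√(1 - 5)) = -(3982320 - 1592928*I) = -49779*(80 - 32*I) = -3982320 + 1592928*I ≈ -3.9823e+6 + 1.5929e+6*I)
1/(-5511 + M) = 1/(-5511 + (-3982320 + 1592928*I)) = 1/(-3987831 + 1592928*I) = (-3987831 - 1592928*I)/18440215697745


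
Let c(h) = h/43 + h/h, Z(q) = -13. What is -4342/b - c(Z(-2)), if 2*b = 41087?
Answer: -1606022/1766741 ≈ -0.90903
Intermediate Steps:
c(h) = 1 + h/43 (c(h) = h*(1/43) + 1 = h/43 + 1 = 1 + h/43)
b = 41087/2 (b = (1/2)*41087 = 41087/2 ≈ 20544.)
-4342/b - c(Z(-2)) = -4342/41087/2 - (1 + (1/43)*(-13)) = -4342*2/41087 - (1 - 13/43) = -8684/41087 - 1*30/43 = -8684/41087 - 30/43 = -1606022/1766741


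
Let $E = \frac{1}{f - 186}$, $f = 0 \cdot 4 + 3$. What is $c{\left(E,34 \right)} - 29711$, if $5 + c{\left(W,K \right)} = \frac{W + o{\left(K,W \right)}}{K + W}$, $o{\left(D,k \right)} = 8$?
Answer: $- \frac{184861773}{6221} \approx -29716.0$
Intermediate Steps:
$f = 3$ ($f = 0 + 3 = 3$)
$E = - \frac{1}{183}$ ($E = \frac{1}{3 - 186} = \frac{1}{-183} = - \frac{1}{183} \approx -0.0054645$)
$c{\left(W,K \right)} = -5 + \frac{8 + W}{K + W}$ ($c{\left(W,K \right)} = -5 + \frac{W + 8}{K + W} = -5 + \frac{8 + W}{K + W}$)
$c{\left(E,34 \right)} - 29711 = \frac{8 - 170 - - \frac{4}{183}}{34 - \frac{1}{183}} - 29711 = \frac{8 - 170 + \frac{4}{183}}{\frac{6221}{183}} - 29711 = \frac{183}{6221} \left(- \frac{29642}{183}\right) - 29711 = - \frac{29642}{6221} - 29711 = - \frac{184861773}{6221}$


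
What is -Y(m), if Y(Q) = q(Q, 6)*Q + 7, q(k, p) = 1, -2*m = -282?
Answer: -148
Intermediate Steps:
m = 141 (m = -½*(-282) = 141)
Y(Q) = 7 + Q (Y(Q) = 1*Q + 7 = Q + 7 = 7 + Q)
-Y(m) = -(7 + 141) = -1*148 = -148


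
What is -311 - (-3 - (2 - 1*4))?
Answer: -310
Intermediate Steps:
-311 - (-3 - (2 - 1*4)) = -311 - (-3 - (2 - 4)) = -311 - (-3 - 1*(-2)) = -311 - (-3 + 2) = -311 - 1*(-1) = -311 + 1 = -310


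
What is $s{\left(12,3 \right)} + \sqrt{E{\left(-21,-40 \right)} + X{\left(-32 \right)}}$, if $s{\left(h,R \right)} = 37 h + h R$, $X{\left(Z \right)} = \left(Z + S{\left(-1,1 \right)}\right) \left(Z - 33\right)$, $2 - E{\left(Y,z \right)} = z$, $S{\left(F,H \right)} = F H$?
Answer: $480 + 27 \sqrt{3} \approx 526.77$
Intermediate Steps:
$E{\left(Y,z \right)} = 2 - z$
$X{\left(Z \right)} = \left(-1 + Z\right) \left(-33 + Z\right)$ ($X{\left(Z \right)} = \left(Z - 1\right) \left(Z - 33\right) = \left(Z - 1\right) \left(-33 + Z\right) = \left(-1 + Z\right) \left(-33 + Z\right)$)
$s{\left(h,R \right)} = 37 h + R h$
$s{\left(12,3 \right)} + \sqrt{E{\left(-21,-40 \right)} + X{\left(-32 \right)}} = 12 \left(37 + 3\right) + \sqrt{\left(2 - -40\right) + \left(33 + \left(-32\right)^{2} - -1088\right)} = 12 \cdot 40 + \sqrt{\left(2 + 40\right) + \left(33 + 1024 + 1088\right)} = 480 + \sqrt{42 + 2145} = 480 + \sqrt{2187} = 480 + 27 \sqrt{3}$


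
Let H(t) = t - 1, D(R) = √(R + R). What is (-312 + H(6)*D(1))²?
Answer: 97394 - 3120*√2 ≈ 92982.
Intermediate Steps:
D(R) = √2*√R (D(R) = √(2*R) = √2*√R)
H(t) = -1 + t
(-312 + H(6)*D(1))² = (-312 + (-1 + 6)*(√2*√1))² = (-312 + 5*(√2*1))² = (-312 + 5*√2)²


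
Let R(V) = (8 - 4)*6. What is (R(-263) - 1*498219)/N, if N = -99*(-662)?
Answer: -55355/7282 ≈ -7.6016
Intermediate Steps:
R(V) = 24 (R(V) = 4*6 = 24)
N = 65538
(R(-263) - 1*498219)/N = (24 - 1*498219)/65538 = (24 - 498219)*(1/65538) = -498195*1/65538 = -55355/7282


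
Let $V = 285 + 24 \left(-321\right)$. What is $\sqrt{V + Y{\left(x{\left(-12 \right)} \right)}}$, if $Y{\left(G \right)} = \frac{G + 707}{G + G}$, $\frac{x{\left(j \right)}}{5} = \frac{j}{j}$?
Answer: $\frac{i \sqrt{183695}}{5} \approx 85.719 i$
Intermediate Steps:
$x{\left(j \right)} = 5$ ($x{\left(j \right)} = 5 \frac{j}{j} = 5 \cdot 1 = 5$)
$Y{\left(G \right)} = \frac{707 + G}{2 G}$
$V = -7419$ ($V = 285 - 7704 = -7419$)
$\sqrt{V + Y{\left(x{\left(-12 \right)} \right)}} = \sqrt{-7419 + \frac{707 + 5}{2 \cdot 5}} = \sqrt{-7419 + \frac{1}{2} \cdot \frac{1}{5} \cdot 712} = \sqrt{-7419 + \frac{356}{5}} = \sqrt{- \frac{36739}{5}} = \frac{i \sqrt{183695}}{5}$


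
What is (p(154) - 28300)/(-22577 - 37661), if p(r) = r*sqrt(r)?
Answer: 14150/30119 - 77*sqrt(154)/30119 ≈ 0.43808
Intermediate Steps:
p(r) = r**(3/2)
(p(154) - 28300)/(-22577 - 37661) = (154**(3/2) - 28300)/(-22577 - 37661) = (154*sqrt(154) - 28300)/(-60238) = (-28300 + 154*sqrt(154))*(-1/60238) = 14150/30119 - 77*sqrt(154)/30119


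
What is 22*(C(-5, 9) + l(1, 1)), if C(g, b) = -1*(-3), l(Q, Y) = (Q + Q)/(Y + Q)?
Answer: 88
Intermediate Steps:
l(Q, Y) = 2*Q/(Q + Y) (l(Q, Y) = (2*Q)/(Q + Y) = 2*Q/(Q + Y))
C(g, b) = 3
22*(C(-5, 9) + l(1, 1)) = 22*(3 + 2*1/(1 + 1)) = 22*(3 + 2*1/2) = 22*(3 + 2*1*(½)) = 22*(3 + 1) = 22*4 = 88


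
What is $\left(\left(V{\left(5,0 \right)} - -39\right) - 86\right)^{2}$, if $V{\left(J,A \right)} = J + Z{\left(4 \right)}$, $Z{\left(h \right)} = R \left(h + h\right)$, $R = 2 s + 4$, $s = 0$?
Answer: $100$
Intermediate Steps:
$R = 4$ ($R = 2 \cdot 0 + 4 = 0 + 4 = 4$)
$Z{\left(h \right)} = 8 h$ ($Z{\left(h \right)} = 4 \left(h + h\right) = 4 \cdot 2 h = 8 h$)
$V{\left(J,A \right)} = 32 + J$ ($V{\left(J,A \right)} = J + 8 \cdot 4 = J + 32 = 32 + J$)
$\left(\left(V{\left(5,0 \right)} - -39\right) - 86\right)^{2} = \left(\left(\left(32 + 5\right) - -39\right) - 86\right)^{2} = \left(\left(37 + 39\right) - 86\right)^{2} = \left(76 - 86\right)^{2} = \left(-10\right)^{2} = 100$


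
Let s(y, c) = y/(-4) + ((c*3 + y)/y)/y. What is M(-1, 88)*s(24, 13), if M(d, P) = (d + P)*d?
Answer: 32799/64 ≈ 512.48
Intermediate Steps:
s(y, c) = -y/4 + (y + 3*c)/y**2 (s(y, c) = y*(-1/4) + ((3*c + y)/y)/y = -y/4 + ((y + 3*c)/y)/y = -y/4 + (y + 3*c)/y**2)
M(d, P) = d*(P + d) (M(d, P) = (P + d)*d = d*(P + d))
M(-1, 88)*s(24, 13) = (-(88 - 1))*((24 + 3*13 - 1/4*24**3)/24**2) = (-1*87)*((24 + 39 - 1/4*13824)/576) = -29*(24 + 39 - 3456)/192 = -29*(-3393)/192 = -87*(-377/64) = 32799/64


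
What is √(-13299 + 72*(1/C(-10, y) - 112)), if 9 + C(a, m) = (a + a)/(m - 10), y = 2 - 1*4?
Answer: I*√2586111/11 ≈ 146.19*I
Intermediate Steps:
y = -2 (y = 2 - 4 = -2)
C(a, m) = -9 + 2*a/(-10 + m) (C(a, m) = -9 + (a + a)/(m - 10) = -9 + (2*a)/(-10 + m) = -9 + 2*a/(-10 + m))
√(-13299 + 72*(1/C(-10, y) - 112)) = √(-13299 + 72*(1/((90 - 9*(-2) + 2*(-10))/(-10 - 2)) - 112)) = √(-13299 + 72*(1/((90 + 18 - 20)/(-12)) - 112)) = √(-13299 + 72*(1/(-1/12*88) - 112)) = √(-13299 + 72*(1/(-22/3) - 112)) = √(-13299 + 72*(-3/22 - 112)) = √(-13299 + 72*(-2467/22)) = √(-13299 - 88812/11) = √(-235101/11) = I*√2586111/11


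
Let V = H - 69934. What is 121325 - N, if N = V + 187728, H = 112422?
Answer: -108891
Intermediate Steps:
V = 42488 (V = 112422 - 69934 = 42488)
N = 230216 (N = 42488 + 187728 = 230216)
121325 - N = 121325 - 1*230216 = 121325 - 230216 = -108891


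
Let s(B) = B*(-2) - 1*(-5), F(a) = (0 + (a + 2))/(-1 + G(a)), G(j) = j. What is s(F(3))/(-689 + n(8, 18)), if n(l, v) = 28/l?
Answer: 0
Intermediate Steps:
F(a) = (2 + a)/(-1 + a) (F(a) = (0 + (a + 2))/(-1 + a) = (0 + (2 + a))/(-1 + a) = (2 + a)/(-1 + a))
s(B) = 5 - 2*B (s(B) = -2*B + 5 = 5 - 2*B)
s(F(3))/(-689 + n(8, 18)) = (5 - 2*(2 + 3)/(-1 + 3))/(-689 + 28/8) = (5 - 2*5/2)/(-689 + 28*(⅛)) = (5 - 5)/(-689 + 7/2) = (5 - 2*5/2)/(-1371/2) = -2*(5 - 5)/1371 = -2/1371*0 = 0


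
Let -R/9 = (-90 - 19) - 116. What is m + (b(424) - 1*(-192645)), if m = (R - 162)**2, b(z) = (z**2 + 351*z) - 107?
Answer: 3991907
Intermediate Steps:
R = 2025 (R = -9*((-90 - 19) - 116) = -9*(-109 - 116) = -9*(-225) = 2025)
b(z) = -107 + z**2 + 351*z
m = 3470769 (m = (2025 - 162)**2 = 1863**2 = 3470769)
m + (b(424) - 1*(-192645)) = 3470769 + ((-107 + 424**2 + 351*424) - 1*(-192645)) = 3470769 + ((-107 + 179776 + 148824) + 192645) = 3470769 + (328493 + 192645) = 3470769 + 521138 = 3991907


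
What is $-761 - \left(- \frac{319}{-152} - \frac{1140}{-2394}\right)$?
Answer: $- \frac{2437331}{3192} \approx -763.58$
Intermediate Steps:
$-761 - \left(- \frac{319}{-152} - \frac{1140}{-2394}\right) = -761 - \left(\left(-319\right) \left(- \frac{1}{152}\right) - - \frac{10}{21}\right) = -761 - \left(\frac{319}{152} + \frac{10}{21}\right) = -761 - \frac{8219}{3192} = - \frac{2437331}{3192}$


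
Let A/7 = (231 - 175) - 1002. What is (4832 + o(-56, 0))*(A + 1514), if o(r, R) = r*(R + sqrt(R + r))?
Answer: -24681856 + 572096*I*sqrt(14) ≈ -2.4682e+7 + 2.1406e+6*I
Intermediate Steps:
A = -6622 (A = 7*((231 - 175) - 1002) = 7*(56 - 1002) = 7*(-946) = -6622)
(4832 + o(-56, 0))*(A + 1514) = (4832 - 56*(0 + sqrt(0 - 56)))*(-6622 + 1514) = (4832 - 56*(0 + sqrt(-56)))*(-5108) = (4832 - 56*(0 + 2*I*sqrt(14)))*(-5108) = (4832 - 112*I*sqrt(14))*(-5108) = -24681856 + 572096*I*sqrt(14)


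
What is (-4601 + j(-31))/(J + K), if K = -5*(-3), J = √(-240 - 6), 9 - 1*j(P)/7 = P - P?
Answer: -22690/157 + 4538*I*√246/471 ≈ -144.52 + 151.12*I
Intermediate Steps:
j(P) = 63 (j(P) = 63 - 7*(P - P) = 63 - 7*0 = 63 + 0 = 63)
J = I*√246 (J = √(-246) = I*√246 ≈ 15.684*I)
K = 15
(-4601 + j(-31))/(J + K) = (-4601 + 63)/(I*√246 + 15) = -4538/(15 + I*√246)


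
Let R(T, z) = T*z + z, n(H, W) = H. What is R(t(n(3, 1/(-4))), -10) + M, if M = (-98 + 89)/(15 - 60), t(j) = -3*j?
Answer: 401/5 ≈ 80.200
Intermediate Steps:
R(T, z) = z + T*z
M = ⅕ (M = -9/(-45) = -9*(-1/45) = ⅕ ≈ 0.20000)
R(t(n(3, 1/(-4))), -10) + M = -10*(1 - 3*3) + ⅕ = -10*(1 - 9) + ⅕ = -10*(-8) + ⅕ = 80 + ⅕ = 401/5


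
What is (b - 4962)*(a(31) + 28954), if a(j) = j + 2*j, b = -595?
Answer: -161414179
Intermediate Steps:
a(j) = 3*j
(b - 4962)*(a(31) + 28954) = (-595 - 4962)*(3*31 + 28954) = -5557*(93 + 28954) = -5557*29047 = -161414179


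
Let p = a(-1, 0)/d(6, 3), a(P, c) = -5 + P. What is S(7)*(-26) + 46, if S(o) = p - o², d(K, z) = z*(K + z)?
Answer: 11932/9 ≈ 1325.8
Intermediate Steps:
p = -2/9 (p = (-5 - 1)/((3*(6 + 3))) = -6/(3*9) = -6/27 = -6*1/27 = -2/9 ≈ -0.22222)
S(o) = -2/9 - o²
S(7)*(-26) + 46 = (-2/9 - 1*7²)*(-26) + 46 = (-2/9 - 1*49)*(-26) + 46 = (-2/9 - 49)*(-26) + 46 = -443/9*(-26) + 46 = 11518/9 + 46 = 11932/9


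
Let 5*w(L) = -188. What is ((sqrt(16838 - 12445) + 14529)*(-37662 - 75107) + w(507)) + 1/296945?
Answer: -486520875918076/296945 - 112769*sqrt(4393) ≈ -1.6459e+9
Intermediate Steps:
w(L) = -188/5 (w(L) = (1/5)*(-188) = -188/5)
((sqrt(16838 - 12445) + 14529)*(-37662 - 75107) + w(507)) + 1/296945 = ((sqrt(16838 - 12445) + 14529)*(-37662 - 75107) - 188/5) + 1/296945 = ((sqrt(4393) + 14529)*(-112769) - 188/5) + 1/296945 = ((14529 + sqrt(4393))*(-112769) - 188/5) + 1/296945 = ((-1638420801 - 112769*sqrt(4393)) - 188/5) + 1/296945 = (-8192104193/5 - 112769*sqrt(4393)) + 1/296945 = -486520875918076/296945 - 112769*sqrt(4393)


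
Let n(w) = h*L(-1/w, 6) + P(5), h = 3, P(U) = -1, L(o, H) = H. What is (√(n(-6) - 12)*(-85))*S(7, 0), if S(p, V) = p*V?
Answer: 0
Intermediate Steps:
S(p, V) = V*p
n(w) = 17 (n(w) = 3*6 - 1 = 18 - 1 = 17)
(√(n(-6) - 12)*(-85))*S(7, 0) = (√(17 - 12)*(-85))*(0*7) = (√5*(-85))*0 = -85*√5*0 = 0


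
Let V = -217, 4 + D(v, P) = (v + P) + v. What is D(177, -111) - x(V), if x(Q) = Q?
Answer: 456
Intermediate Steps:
D(v, P) = -4 + P + 2*v (D(v, P) = -4 + ((v + P) + v) = -4 + ((P + v) + v) = -4 + (P + 2*v) = -4 + P + 2*v)
D(177, -111) - x(V) = (-4 - 111 + 2*177) - 1*(-217) = (-4 - 111 + 354) + 217 = 239 + 217 = 456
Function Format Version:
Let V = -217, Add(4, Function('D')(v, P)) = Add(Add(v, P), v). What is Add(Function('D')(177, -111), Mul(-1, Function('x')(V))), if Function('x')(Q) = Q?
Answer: 456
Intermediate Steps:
Function('D')(v, P) = Add(-4, P, Mul(2, v)) (Function('D')(v, P) = Add(-4, Add(Add(v, P), v)) = Add(-4, Add(Add(P, v), v)) = Add(-4, Add(P, Mul(2, v))) = Add(-4, P, Mul(2, v)))
Add(Function('D')(177, -111), Mul(-1, Function('x')(V))) = Add(Add(-4, -111, Mul(2, 177)), Mul(-1, -217)) = Add(Add(-4, -111, 354), 217) = Add(239, 217) = 456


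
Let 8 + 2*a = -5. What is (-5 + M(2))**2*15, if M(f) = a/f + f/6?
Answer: 45125/48 ≈ 940.10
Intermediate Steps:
a = -13/2 (a = -4 + (1/2)*(-5) = -4 - 5/2 = -13/2 ≈ -6.5000)
M(f) = -13/(2*f) + f/6
(-5 + M(2))**2*15 = (-5 + (1/6)*(-39 + 2**2)/2)**2*15 = (-5 + (1/6)*(1/2)*(-39 + 4))**2*15 = (-5 + (1/6)*(1/2)*(-35))**2*15 = (-5 - 35/12)**2*15 = (-95/12)**2*15 = (9025/144)*15 = 45125/48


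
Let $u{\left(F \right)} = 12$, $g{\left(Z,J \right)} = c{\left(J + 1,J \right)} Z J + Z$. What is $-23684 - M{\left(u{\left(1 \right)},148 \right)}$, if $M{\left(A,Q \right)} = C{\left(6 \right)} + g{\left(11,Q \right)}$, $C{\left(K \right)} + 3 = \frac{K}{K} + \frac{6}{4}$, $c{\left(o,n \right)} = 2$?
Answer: $- \frac{53901}{2} \approx -26951.0$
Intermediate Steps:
$g{\left(Z,J \right)} = Z + 2 J Z$ ($g{\left(Z,J \right)} = 2 Z J + Z = 2 J Z + Z = Z + 2 J Z$)
$C{\left(K \right)} = - \frac{1}{2}$ ($C{\left(K \right)} = -3 + \left(\frac{K}{K} + \frac{6}{4}\right) = -3 + \left(1 + 6 \cdot \frac{1}{4}\right) = -3 + \left(1 + \frac{3}{2}\right) = -3 + \frac{5}{2} = - \frac{1}{2}$)
$M{\left(A,Q \right)} = \frac{21}{2} + 22 Q$ ($M{\left(A,Q \right)} = - \frac{1}{2} + 11 \left(1 + 2 Q\right) = - \frac{1}{2} + \left(11 + 22 Q\right) = \frac{21}{2} + 22 Q$)
$-23684 - M{\left(u{\left(1 \right)},148 \right)} = -23684 - \left(\frac{21}{2} + 22 \cdot 148\right) = -23684 - \left(\frac{21}{2} + 3256\right) = -23684 - \frac{6533}{2} = - \frac{53901}{2}$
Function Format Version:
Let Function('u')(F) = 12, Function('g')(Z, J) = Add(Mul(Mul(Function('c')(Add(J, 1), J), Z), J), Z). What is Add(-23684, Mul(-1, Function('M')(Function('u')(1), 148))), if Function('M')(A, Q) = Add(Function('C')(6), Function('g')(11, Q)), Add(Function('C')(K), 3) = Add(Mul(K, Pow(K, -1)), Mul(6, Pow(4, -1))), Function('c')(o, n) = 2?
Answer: Rational(-53901, 2) ≈ -26951.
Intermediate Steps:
Function('g')(Z, J) = Add(Z, Mul(2, J, Z)) (Function('g')(Z, J) = Add(Mul(Mul(2, Z), J), Z) = Add(Mul(2, J, Z), Z) = Add(Z, Mul(2, J, Z)))
Function('C')(K) = Rational(-1, 2) (Function('C')(K) = Add(-3, Add(Mul(K, Pow(K, -1)), Mul(6, Pow(4, -1)))) = Add(-3, Add(1, Mul(6, Rational(1, 4)))) = Add(-3, Add(1, Rational(3, 2))) = Add(-3, Rational(5, 2)) = Rational(-1, 2))
Function('M')(A, Q) = Add(Rational(21, 2), Mul(22, Q)) (Function('M')(A, Q) = Add(Rational(-1, 2), Mul(11, Add(1, Mul(2, Q)))) = Add(Rational(-1, 2), Add(11, Mul(22, Q))) = Add(Rational(21, 2), Mul(22, Q)))
Add(-23684, Mul(-1, Function('M')(Function('u')(1), 148))) = Add(-23684, Mul(-1, Add(Rational(21, 2), Mul(22, 148)))) = Add(-23684, Mul(-1, Add(Rational(21, 2), 3256))) = Add(-23684, Mul(-1, Rational(6533, 2))) = Add(-23684, Rational(-6533, 2)) = Rational(-53901, 2)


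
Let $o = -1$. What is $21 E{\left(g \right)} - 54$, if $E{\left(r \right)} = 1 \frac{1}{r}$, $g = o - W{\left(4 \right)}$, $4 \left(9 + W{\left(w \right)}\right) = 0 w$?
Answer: $- \frac{411}{8} \approx -51.375$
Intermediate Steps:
$W{\left(w \right)} = -9$ ($W{\left(w \right)} = -9 + \frac{0 w}{4} = -9 + \frac{1}{4} \cdot 0 = -9 + 0 = -9$)
$g = 8$ ($g = -1 - -9 = -1 + 9 = 8$)
$E{\left(r \right)} = \frac{1}{r}$
$21 E{\left(g \right)} - 54 = \frac{21}{8} - 54 = - \frac{411}{8}$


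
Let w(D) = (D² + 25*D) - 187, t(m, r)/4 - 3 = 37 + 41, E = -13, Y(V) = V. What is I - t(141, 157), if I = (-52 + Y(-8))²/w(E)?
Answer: -114732/343 ≈ -334.50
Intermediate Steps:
t(m, r) = 324 (t(m, r) = 12 + 4*(37 + 41) = 12 + 4*78 = 12 + 312 = 324)
w(D) = -187 + D² + 25*D
I = -3600/343 (I = (-52 - 8)²/(-187 + (-13)² + 25*(-13)) = (-60)²/(-187 + 169 - 325) = 3600/(-343) = 3600*(-1/343) = -3600/343 ≈ -10.496)
I - t(141, 157) = -3600/343 - 1*324 = -3600/343 - 324 = -114732/343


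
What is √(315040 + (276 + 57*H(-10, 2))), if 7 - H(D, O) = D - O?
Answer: √316399 ≈ 562.49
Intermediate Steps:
H(D, O) = 7 + O - D (H(D, O) = 7 - (D - O) = 7 + (O - D) = 7 + O - D)
√(315040 + (276 + 57*H(-10, 2))) = √(315040 + (276 + 57*(7 + 2 - 1*(-10)))) = √(315040 + (276 + 57*(7 + 2 + 10))) = √(315040 + (276 + 57*19)) = √(315040 + (276 + 1083)) = √(315040 + 1359) = √316399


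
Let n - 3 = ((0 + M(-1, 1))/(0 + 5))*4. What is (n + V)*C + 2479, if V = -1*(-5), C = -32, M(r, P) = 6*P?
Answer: 10347/5 ≈ 2069.4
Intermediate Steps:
V = 5
n = 39/5 (n = 3 + ((0 + 6*1)/(0 + 5))*4 = 3 + ((0 + 6)/5)*4 = 3 + (6*(⅕))*4 = 3 + (6/5)*4 = 3 + 24/5 = 39/5 ≈ 7.8000)
(n + V)*C + 2479 = (39/5 + 5)*(-32) + 2479 = (64/5)*(-32) + 2479 = -2048/5 + 2479 = 10347/5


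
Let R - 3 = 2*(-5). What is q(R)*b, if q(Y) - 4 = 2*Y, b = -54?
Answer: 540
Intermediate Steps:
R = -7 (R = 3 + 2*(-5) = 3 - 10 = -7)
q(Y) = 4 + 2*Y
q(R)*b = (4 + 2*(-7))*(-54) = (4 - 14)*(-54) = -10*(-54) = 540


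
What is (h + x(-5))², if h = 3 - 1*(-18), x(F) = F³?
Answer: 10816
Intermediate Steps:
h = 21 (h = 3 + 18 = 21)
(h + x(-5))² = (21 + (-5)³)² = (21 - 125)² = (-104)² = 10816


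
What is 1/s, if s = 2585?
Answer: 1/2585 ≈ 0.00038685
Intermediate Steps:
1/s = 1/2585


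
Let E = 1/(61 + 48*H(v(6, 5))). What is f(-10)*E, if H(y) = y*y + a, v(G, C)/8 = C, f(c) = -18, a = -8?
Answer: -18/76477 ≈ -0.00023536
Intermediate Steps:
v(G, C) = 8*C
H(y) = -8 + y**2 (H(y) = y*y - 8 = y**2 - 8 = -8 + y**2)
E = 1/76477 (E = 1/(61 + 48*(-8 + (8*5)**2)) = 1/(61 + 48*(-8 + 40**2)) = 1/(61 + 48*(-8 + 1600)) = 1/(61 + 48*1592) = 1/(61 + 76416) = 1/76477 ≈ 1.3076e-5)
f(-10)*E = -18*1/76477 = -18/76477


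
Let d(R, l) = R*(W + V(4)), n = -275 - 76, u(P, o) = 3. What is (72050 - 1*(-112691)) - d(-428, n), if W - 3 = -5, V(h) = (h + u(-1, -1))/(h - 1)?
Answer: 554651/3 ≈ 1.8488e+5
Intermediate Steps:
V(h) = (3 + h)/(-1 + h) (V(h) = (h + 3)/(h - 1) = (3 + h)/(-1 + h))
W = -2 (W = 3 - 5 = -2)
n = -351
d(R, l) = R/3 (d(R, l) = R*(-2 + (3 + 4)/(-1 + 4)) = R*(-2 + 7/3) = R*(1/3) = R/3)
(72050 - 1*(-112691)) - d(-428, n) = (72050 - 1*(-112691)) - (-428)/3 = (72050 + 112691) - 1*(-428/3) = 184741 + 428/3 = 554651/3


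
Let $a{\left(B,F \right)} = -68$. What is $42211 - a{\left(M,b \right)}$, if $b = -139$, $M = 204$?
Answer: $42279$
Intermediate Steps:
$42211 - a{\left(M,b \right)} = 42211 - -68 = 42211 + 68 = 42279$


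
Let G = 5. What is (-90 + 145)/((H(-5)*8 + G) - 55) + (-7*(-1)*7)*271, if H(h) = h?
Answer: 239011/18 ≈ 13278.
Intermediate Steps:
(-90 + 145)/((H(-5)*8 + G) - 55) + (-7*(-1)*7)*271 = (-90 + 145)/((-5*8 + 5) - 55) + (-7*(-1)*7)*271 = 55/((-40 + 5) - 55) + (7*7)*271 = 55/(-35 - 55) + 49*271 = 55/(-90) + 13279 = 55*(-1/90) + 13279 = -11/18 + 13279 = 239011/18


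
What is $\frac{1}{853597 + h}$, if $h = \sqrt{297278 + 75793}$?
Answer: $\frac{853597}{728627465338} - \frac{\sqrt{373071}}{728627465338} \approx 1.1707 \cdot 10^{-6}$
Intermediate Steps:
$h = \sqrt{373071} \approx 610.79$
$\frac{1}{853597 + h} = \frac{1}{853597 + \sqrt{373071}}$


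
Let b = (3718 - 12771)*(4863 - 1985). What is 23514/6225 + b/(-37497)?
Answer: 54357059536/77806275 ≈ 698.62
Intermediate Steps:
b = -26054534 (b = -9053*2878 = -26054534)
23514/6225 + b/(-37497) = 23514/6225 - 26054534/(-37497) = 23514*(1/6225) - 26054534*(-1/37497) = 7838/2075 + 26054534/37497 = 54357059536/77806275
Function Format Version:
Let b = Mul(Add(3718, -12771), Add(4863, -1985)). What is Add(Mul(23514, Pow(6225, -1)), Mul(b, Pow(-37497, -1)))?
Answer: Rational(54357059536, 77806275) ≈ 698.62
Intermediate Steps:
b = -26054534 (b = Mul(-9053, 2878) = -26054534)
Add(Mul(23514, Pow(6225, -1)), Mul(b, Pow(-37497, -1))) = Add(Mul(23514, Pow(6225, -1)), Mul(-26054534, Pow(-37497, -1))) = Add(Mul(23514, Rational(1, 6225)), Mul(-26054534, Rational(-1, 37497))) = Add(Rational(7838, 2075), Rational(26054534, 37497)) = Rational(54357059536, 77806275)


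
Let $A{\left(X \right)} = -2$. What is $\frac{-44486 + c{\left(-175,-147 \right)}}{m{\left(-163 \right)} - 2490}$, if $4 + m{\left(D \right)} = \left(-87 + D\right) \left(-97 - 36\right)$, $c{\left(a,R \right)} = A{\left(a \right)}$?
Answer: $- \frac{11122}{7689} \approx -1.4465$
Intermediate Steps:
$c{\left(a,R \right)} = -2$
$m{\left(D \right)} = 11567 - 133 D$ ($m{\left(D \right)} = -4 + \left(-87 + D\right) \left(-97 - 36\right) = -4 + \left(-87 + D\right) \left(-133\right) = -4 - \left(-11571 + 133 D\right) = 11567 - 133 D$)
$\frac{-44486 + c{\left(-175,-147 \right)}}{m{\left(-163 \right)} - 2490} = \frac{-44486 - 2}{\left(11567 - -21679\right) - 2490} = - \frac{44488}{\left(11567 + 21679\right) - 2490} = - \frac{44488}{33246 - 2490} = - \frac{44488}{30756} = \left(-44488\right) \frac{1}{30756} = - \frac{11122}{7689}$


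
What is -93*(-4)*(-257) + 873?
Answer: -94731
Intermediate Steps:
-93*(-4)*(-257) + 873 = 372*(-257) + 873 = -95604 + 873 = -94731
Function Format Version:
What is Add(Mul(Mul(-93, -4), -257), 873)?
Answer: -94731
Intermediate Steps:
Add(Mul(Mul(-93, -4), -257), 873) = Add(Mul(372, -257), 873) = Add(-95604, 873) = -94731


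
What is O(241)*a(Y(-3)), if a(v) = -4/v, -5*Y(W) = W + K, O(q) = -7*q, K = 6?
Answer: -33740/3 ≈ -11247.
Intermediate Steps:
Y(W) = -6/5 - W/5 (Y(W) = -(W + 6)/5 = -(6 + W)/5 = -6/5 - W/5)
O(241)*a(Y(-3)) = (-7*241)*(-4/(-6/5 - ⅕*(-3))) = -(-6748)/(-6/5 + ⅗) = -(-6748)/(-⅗) = -(-6748)*(-5)/3 = -1687*20/3 = -33740/3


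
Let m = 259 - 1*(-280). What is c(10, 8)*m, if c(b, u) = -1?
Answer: -539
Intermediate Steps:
m = 539 (m = 259 + 280 = 539)
c(10, 8)*m = -1*539 = -539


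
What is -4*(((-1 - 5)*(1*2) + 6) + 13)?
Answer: -28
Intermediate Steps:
-4*(((-1 - 5)*(1*2) + 6) + 13) = -4*((-6*2 + 6) + 13) = -4*((-12 + 6) + 13) = -4*(-6 + 13) = -4*7 = -28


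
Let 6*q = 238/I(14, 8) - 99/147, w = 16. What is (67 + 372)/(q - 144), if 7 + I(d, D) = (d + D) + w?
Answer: -4001046/1301777 ≈ -3.0735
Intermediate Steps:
I(d, D) = 9 + D + d (I(d, D) = -7 + ((d + D) + 16) = -7 + ((D + d) + 16) = -7 + (16 + D + d) = 9 + D + d)
q = 10639/9114 (q = (238/(9 + 8 + 14) - 99/147)/6 = (238/31 - 99*1/147)/6 = (238*(1/31) - 33/49)/6 = (238/31 - 33/49)/6 = (1/6)*(10639/1519) = 10639/9114 ≈ 1.1673)
(67 + 372)/(q - 144) = (67 + 372)/(10639/9114 - 144) = 439/(-1301777/9114) = 439*(-9114/1301777) = -4001046/1301777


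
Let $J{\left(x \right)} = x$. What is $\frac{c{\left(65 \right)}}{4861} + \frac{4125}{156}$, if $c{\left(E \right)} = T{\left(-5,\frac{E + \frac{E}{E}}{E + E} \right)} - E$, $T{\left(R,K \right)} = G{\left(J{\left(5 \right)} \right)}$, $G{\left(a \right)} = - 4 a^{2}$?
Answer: $\frac{6675295}{252772} \approx 26.408$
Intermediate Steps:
$T{\left(R,K \right)} = -100$ ($T{\left(R,K \right)} = - 4 \cdot 5^{2} = \left(-4\right) 25 = -100$)
$c{\left(E \right)} = -100 - E$
$\frac{c{\left(65 \right)}}{4861} + \frac{4125}{156} = \frac{-100 - 65}{4861} + \frac{4125}{156} = \left(-100 - 65\right) \frac{1}{4861} + 4125 \cdot \frac{1}{156} = \left(-165\right) \frac{1}{4861} + \frac{1375}{52} = - \frac{165}{4861} + \frac{1375}{52} = \frac{6675295}{252772}$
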